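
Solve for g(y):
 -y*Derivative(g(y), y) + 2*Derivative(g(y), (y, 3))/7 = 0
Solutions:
 g(y) = C1 + Integral(C2*airyai(2^(2/3)*7^(1/3)*y/2) + C3*airybi(2^(2/3)*7^(1/3)*y/2), y)


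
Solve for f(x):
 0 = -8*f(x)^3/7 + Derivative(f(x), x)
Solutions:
 f(x) = -sqrt(14)*sqrt(-1/(C1 + 8*x))/2
 f(x) = sqrt(14)*sqrt(-1/(C1 + 8*x))/2


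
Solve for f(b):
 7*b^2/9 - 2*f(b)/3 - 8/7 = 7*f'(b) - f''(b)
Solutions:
 f(b) = C1*exp(b*(21 - sqrt(465))/6) + C2*exp(b*(21 + sqrt(465))/6) + 7*b^2/6 - 49*b/2 + 7253/28


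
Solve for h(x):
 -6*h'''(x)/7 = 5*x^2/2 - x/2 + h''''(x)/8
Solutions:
 h(x) = C1 + C2*x + C3*x^2 + C4*exp(-48*x/7) - 7*x^5/144 + 413*x^4/6912 - 2891*x^3/82944


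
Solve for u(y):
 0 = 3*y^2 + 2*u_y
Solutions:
 u(y) = C1 - y^3/2


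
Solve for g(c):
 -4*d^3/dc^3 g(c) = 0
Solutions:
 g(c) = C1 + C2*c + C3*c^2


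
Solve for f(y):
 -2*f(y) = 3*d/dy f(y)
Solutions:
 f(y) = C1*exp(-2*y/3)


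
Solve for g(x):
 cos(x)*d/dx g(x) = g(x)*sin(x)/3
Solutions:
 g(x) = C1/cos(x)^(1/3)


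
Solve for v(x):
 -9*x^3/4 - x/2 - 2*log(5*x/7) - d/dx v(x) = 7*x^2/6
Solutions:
 v(x) = C1 - 9*x^4/16 - 7*x^3/18 - x^2/4 - 2*x*log(x) - 2*x*log(5) + 2*x + 2*x*log(7)


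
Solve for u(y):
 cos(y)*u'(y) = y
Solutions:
 u(y) = C1 + Integral(y/cos(y), y)


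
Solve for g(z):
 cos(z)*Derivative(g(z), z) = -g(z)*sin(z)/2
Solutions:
 g(z) = C1*sqrt(cos(z))


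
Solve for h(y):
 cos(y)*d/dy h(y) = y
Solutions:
 h(y) = C1 + Integral(y/cos(y), y)


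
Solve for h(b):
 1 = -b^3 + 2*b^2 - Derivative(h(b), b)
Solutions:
 h(b) = C1 - b^4/4 + 2*b^3/3 - b


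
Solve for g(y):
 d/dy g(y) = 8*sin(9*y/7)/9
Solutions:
 g(y) = C1 - 56*cos(9*y/7)/81


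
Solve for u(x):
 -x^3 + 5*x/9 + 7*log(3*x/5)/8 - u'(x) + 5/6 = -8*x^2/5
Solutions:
 u(x) = C1 - x^4/4 + 8*x^3/15 + 5*x^2/18 + 7*x*log(x)/8 - 7*x*log(5)/8 - x/24 + 7*x*log(3)/8


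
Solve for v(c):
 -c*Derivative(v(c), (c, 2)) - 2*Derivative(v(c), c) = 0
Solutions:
 v(c) = C1 + C2/c


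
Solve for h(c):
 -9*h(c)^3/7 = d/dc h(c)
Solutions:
 h(c) = -sqrt(14)*sqrt(-1/(C1 - 9*c))/2
 h(c) = sqrt(14)*sqrt(-1/(C1 - 9*c))/2


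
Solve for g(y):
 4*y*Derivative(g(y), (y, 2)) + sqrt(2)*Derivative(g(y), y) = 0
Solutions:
 g(y) = C1 + C2*y^(1 - sqrt(2)/4)


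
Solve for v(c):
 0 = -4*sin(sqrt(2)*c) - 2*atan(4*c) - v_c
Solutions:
 v(c) = C1 - 2*c*atan(4*c) + log(16*c^2 + 1)/4 + 2*sqrt(2)*cos(sqrt(2)*c)


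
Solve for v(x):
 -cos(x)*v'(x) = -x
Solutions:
 v(x) = C1 + Integral(x/cos(x), x)


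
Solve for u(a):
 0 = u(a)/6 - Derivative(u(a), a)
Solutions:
 u(a) = C1*exp(a/6)


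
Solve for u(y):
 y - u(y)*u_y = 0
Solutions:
 u(y) = -sqrt(C1 + y^2)
 u(y) = sqrt(C1 + y^2)


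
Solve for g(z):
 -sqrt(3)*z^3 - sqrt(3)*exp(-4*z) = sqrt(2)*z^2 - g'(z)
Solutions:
 g(z) = C1 + sqrt(3)*z^4/4 + sqrt(2)*z^3/3 - sqrt(3)*exp(-4*z)/4


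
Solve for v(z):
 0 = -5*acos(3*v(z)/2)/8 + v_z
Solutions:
 Integral(1/acos(3*_y/2), (_y, v(z))) = C1 + 5*z/8


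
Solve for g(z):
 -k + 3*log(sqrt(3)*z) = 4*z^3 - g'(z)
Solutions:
 g(z) = C1 + k*z + z^4 - 3*z*log(z) - 3*z*log(3)/2 + 3*z


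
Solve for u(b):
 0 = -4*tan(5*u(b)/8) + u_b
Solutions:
 u(b) = -8*asin(C1*exp(5*b/2))/5 + 8*pi/5
 u(b) = 8*asin(C1*exp(5*b/2))/5


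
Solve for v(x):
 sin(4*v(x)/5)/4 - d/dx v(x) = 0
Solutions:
 -x/4 + 5*log(cos(4*v(x)/5) - 1)/8 - 5*log(cos(4*v(x)/5) + 1)/8 = C1


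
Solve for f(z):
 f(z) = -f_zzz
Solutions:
 f(z) = C3*exp(-z) + (C1*sin(sqrt(3)*z/2) + C2*cos(sqrt(3)*z/2))*exp(z/2)


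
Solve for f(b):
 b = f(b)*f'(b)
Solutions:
 f(b) = -sqrt(C1 + b^2)
 f(b) = sqrt(C1 + b^2)


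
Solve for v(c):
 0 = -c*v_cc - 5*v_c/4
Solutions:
 v(c) = C1 + C2/c^(1/4)


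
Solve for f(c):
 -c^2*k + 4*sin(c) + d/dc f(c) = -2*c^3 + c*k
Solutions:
 f(c) = C1 - c^4/2 + c^3*k/3 + c^2*k/2 + 4*cos(c)


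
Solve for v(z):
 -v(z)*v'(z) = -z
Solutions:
 v(z) = -sqrt(C1 + z^2)
 v(z) = sqrt(C1 + z^2)


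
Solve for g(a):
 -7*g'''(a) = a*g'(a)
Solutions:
 g(a) = C1 + Integral(C2*airyai(-7^(2/3)*a/7) + C3*airybi(-7^(2/3)*a/7), a)


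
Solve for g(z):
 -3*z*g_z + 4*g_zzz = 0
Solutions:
 g(z) = C1 + Integral(C2*airyai(6^(1/3)*z/2) + C3*airybi(6^(1/3)*z/2), z)


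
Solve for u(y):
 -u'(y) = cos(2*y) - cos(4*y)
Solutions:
 u(y) = C1 - sin(2*y)/2 + sin(4*y)/4


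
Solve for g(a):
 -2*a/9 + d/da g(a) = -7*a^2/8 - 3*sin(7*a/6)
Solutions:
 g(a) = C1 - 7*a^3/24 + a^2/9 + 18*cos(7*a/6)/7


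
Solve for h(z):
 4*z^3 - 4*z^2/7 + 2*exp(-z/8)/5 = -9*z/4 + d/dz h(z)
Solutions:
 h(z) = C1 + z^4 - 4*z^3/21 + 9*z^2/8 - 16*exp(-z/8)/5


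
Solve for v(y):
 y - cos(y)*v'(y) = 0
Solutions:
 v(y) = C1 + Integral(y/cos(y), y)


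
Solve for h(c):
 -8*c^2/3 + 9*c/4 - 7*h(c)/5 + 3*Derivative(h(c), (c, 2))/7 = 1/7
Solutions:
 h(c) = C1*exp(-7*sqrt(15)*c/15) + C2*exp(7*sqrt(15)*c/15) - 40*c^2/21 + 45*c/28 - 435/343


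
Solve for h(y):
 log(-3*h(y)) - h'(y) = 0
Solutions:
 -Integral(1/(log(-_y) + log(3)), (_y, h(y))) = C1 - y


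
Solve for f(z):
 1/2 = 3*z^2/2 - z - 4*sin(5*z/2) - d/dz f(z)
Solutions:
 f(z) = C1 + z^3/2 - z^2/2 - z/2 + 8*cos(5*z/2)/5


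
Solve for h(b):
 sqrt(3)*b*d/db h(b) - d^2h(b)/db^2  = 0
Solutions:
 h(b) = C1 + C2*erfi(sqrt(2)*3^(1/4)*b/2)


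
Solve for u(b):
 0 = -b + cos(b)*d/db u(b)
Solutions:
 u(b) = C1 + Integral(b/cos(b), b)


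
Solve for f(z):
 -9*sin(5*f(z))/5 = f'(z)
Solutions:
 f(z) = -acos((-C1 - exp(18*z))/(C1 - exp(18*z)))/5 + 2*pi/5
 f(z) = acos((-C1 - exp(18*z))/(C1 - exp(18*z)))/5


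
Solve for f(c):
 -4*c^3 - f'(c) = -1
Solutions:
 f(c) = C1 - c^4 + c


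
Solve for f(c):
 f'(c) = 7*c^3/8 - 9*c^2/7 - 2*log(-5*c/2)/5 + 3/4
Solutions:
 f(c) = C1 + 7*c^4/32 - 3*c^3/7 - 2*c*log(-c)/5 + c*(-8*log(5) + 8*log(2) + 23)/20


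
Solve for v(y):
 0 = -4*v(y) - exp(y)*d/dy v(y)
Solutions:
 v(y) = C1*exp(4*exp(-y))


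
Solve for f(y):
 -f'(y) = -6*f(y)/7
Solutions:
 f(y) = C1*exp(6*y/7)


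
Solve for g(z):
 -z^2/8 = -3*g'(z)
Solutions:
 g(z) = C1 + z^3/72


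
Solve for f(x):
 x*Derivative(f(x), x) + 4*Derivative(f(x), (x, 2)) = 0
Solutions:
 f(x) = C1 + C2*erf(sqrt(2)*x/4)


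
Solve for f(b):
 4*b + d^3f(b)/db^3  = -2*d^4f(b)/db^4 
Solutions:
 f(b) = C1 + C2*b + C3*b^2 + C4*exp(-b/2) - b^4/6 + 4*b^3/3


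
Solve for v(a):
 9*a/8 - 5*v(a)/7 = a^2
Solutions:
 v(a) = 7*a*(9 - 8*a)/40


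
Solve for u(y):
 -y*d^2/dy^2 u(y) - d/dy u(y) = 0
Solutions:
 u(y) = C1 + C2*log(y)


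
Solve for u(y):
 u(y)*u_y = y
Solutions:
 u(y) = -sqrt(C1 + y^2)
 u(y) = sqrt(C1 + y^2)


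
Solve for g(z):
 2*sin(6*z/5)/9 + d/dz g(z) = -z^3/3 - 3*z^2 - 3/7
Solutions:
 g(z) = C1 - z^4/12 - z^3 - 3*z/7 + 5*cos(6*z/5)/27


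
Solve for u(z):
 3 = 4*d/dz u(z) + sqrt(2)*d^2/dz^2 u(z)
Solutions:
 u(z) = C1 + C2*exp(-2*sqrt(2)*z) + 3*z/4


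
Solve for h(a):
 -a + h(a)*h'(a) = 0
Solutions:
 h(a) = -sqrt(C1 + a^2)
 h(a) = sqrt(C1 + a^2)


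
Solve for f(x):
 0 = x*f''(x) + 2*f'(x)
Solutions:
 f(x) = C1 + C2/x


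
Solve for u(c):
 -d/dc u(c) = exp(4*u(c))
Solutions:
 u(c) = log(-I*(1/(C1 + 4*c))^(1/4))
 u(c) = log(I*(1/(C1 + 4*c))^(1/4))
 u(c) = log(-(1/(C1 + 4*c))^(1/4))
 u(c) = log(1/(C1 + 4*c))/4


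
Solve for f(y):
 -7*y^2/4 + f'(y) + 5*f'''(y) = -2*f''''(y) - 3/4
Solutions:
 f(y) = C1 + C2*exp(y*(-10 + 25/(12*sqrt(114) + 179)^(1/3) + (12*sqrt(114) + 179)^(1/3))/12)*sin(sqrt(3)*y*(-(12*sqrt(114) + 179)^(1/3) + 25/(12*sqrt(114) + 179)^(1/3))/12) + C3*exp(y*(-10 + 25/(12*sqrt(114) + 179)^(1/3) + (12*sqrt(114) + 179)^(1/3))/12)*cos(sqrt(3)*y*(-(12*sqrt(114) + 179)^(1/3) + 25/(12*sqrt(114) + 179)^(1/3))/12) + C4*exp(-y*(25/(12*sqrt(114) + 179)^(1/3) + 5 + (12*sqrt(114) + 179)^(1/3))/6) + 7*y^3/12 - 73*y/4


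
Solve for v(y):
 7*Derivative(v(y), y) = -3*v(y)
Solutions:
 v(y) = C1*exp(-3*y/7)


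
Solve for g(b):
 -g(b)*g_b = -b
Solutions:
 g(b) = -sqrt(C1 + b^2)
 g(b) = sqrt(C1 + b^2)


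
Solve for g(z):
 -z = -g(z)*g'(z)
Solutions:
 g(z) = -sqrt(C1 + z^2)
 g(z) = sqrt(C1 + z^2)


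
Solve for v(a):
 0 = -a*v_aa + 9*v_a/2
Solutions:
 v(a) = C1 + C2*a^(11/2)


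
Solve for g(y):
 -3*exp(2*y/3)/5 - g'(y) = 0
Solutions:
 g(y) = C1 - 9*exp(2*y/3)/10


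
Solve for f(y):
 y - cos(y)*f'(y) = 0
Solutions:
 f(y) = C1 + Integral(y/cos(y), y)


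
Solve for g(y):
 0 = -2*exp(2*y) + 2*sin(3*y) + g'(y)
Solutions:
 g(y) = C1 + exp(2*y) + 2*cos(3*y)/3


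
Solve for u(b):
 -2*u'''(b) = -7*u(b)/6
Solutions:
 u(b) = C3*exp(126^(1/3)*b/6) + (C1*sin(14^(1/3)*3^(1/6)*b/4) + C2*cos(14^(1/3)*3^(1/6)*b/4))*exp(-126^(1/3)*b/12)


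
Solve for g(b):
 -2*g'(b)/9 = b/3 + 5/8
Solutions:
 g(b) = C1 - 3*b^2/4 - 45*b/16


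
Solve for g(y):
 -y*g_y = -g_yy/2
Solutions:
 g(y) = C1 + C2*erfi(y)


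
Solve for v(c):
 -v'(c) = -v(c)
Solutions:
 v(c) = C1*exp(c)


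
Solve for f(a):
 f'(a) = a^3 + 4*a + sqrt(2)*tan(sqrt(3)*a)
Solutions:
 f(a) = C1 + a^4/4 + 2*a^2 - sqrt(6)*log(cos(sqrt(3)*a))/3


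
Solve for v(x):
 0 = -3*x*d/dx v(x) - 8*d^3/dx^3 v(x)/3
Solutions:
 v(x) = C1 + Integral(C2*airyai(-3^(2/3)*x/2) + C3*airybi(-3^(2/3)*x/2), x)


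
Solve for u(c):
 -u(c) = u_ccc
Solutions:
 u(c) = C3*exp(-c) + (C1*sin(sqrt(3)*c/2) + C2*cos(sqrt(3)*c/2))*exp(c/2)


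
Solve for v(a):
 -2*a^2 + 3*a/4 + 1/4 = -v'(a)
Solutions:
 v(a) = C1 + 2*a^3/3 - 3*a^2/8 - a/4


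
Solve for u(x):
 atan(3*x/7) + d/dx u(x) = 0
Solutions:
 u(x) = C1 - x*atan(3*x/7) + 7*log(9*x^2 + 49)/6


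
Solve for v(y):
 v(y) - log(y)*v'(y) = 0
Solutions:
 v(y) = C1*exp(li(y))


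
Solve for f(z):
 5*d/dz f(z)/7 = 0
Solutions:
 f(z) = C1


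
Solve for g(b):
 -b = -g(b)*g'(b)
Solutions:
 g(b) = -sqrt(C1 + b^2)
 g(b) = sqrt(C1 + b^2)


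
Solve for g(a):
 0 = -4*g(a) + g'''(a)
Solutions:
 g(a) = C3*exp(2^(2/3)*a) + (C1*sin(2^(2/3)*sqrt(3)*a/2) + C2*cos(2^(2/3)*sqrt(3)*a/2))*exp(-2^(2/3)*a/2)


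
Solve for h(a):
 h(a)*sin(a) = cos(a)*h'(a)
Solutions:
 h(a) = C1/cos(a)


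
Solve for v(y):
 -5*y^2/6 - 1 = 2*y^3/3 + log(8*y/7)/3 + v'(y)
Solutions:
 v(y) = C1 - y^4/6 - 5*y^3/18 - y*log(y)/3 - 2*y/3 + y*log(7^(1/3)/2)


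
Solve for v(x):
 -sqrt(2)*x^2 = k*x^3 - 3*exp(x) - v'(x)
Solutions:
 v(x) = C1 + k*x^4/4 + sqrt(2)*x^3/3 - 3*exp(x)


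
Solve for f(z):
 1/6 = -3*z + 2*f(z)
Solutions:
 f(z) = 3*z/2 + 1/12


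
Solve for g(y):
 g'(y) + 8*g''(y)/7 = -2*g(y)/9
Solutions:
 g(y) = (C1*sin(sqrt(7)*y/48) + C2*cos(sqrt(7)*y/48))*exp(-7*y/16)


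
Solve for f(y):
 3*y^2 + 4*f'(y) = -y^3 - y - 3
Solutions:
 f(y) = C1 - y^4/16 - y^3/4 - y^2/8 - 3*y/4


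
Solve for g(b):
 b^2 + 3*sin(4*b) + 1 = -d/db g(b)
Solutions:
 g(b) = C1 - b^3/3 - b + 3*cos(4*b)/4


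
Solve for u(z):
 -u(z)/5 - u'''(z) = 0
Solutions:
 u(z) = C3*exp(-5^(2/3)*z/5) + (C1*sin(sqrt(3)*5^(2/3)*z/10) + C2*cos(sqrt(3)*5^(2/3)*z/10))*exp(5^(2/3)*z/10)


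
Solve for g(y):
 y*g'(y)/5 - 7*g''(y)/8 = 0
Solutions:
 g(y) = C1 + C2*erfi(2*sqrt(35)*y/35)


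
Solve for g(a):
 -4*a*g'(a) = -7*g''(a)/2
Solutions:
 g(a) = C1 + C2*erfi(2*sqrt(7)*a/7)


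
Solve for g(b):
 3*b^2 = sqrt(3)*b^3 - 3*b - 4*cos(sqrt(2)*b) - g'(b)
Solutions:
 g(b) = C1 + sqrt(3)*b^4/4 - b^3 - 3*b^2/2 - 2*sqrt(2)*sin(sqrt(2)*b)


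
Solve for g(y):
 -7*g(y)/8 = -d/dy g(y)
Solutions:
 g(y) = C1*exp(7*y/8)


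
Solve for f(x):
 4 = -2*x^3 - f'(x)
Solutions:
 f(x) = C1 - x^4/2 - 4*x


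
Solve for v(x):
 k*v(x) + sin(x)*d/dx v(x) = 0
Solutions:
 v(x) = C1*exp(k*(-log(cos(x) - 1) + log(cos(x) + 1))/2)


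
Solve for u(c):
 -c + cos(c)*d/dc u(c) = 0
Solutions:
 u(c) = C1 + Integral(c/cos(c), c)


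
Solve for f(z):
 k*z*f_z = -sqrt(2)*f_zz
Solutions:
 f(z) = Piecewise((-2^(3/4)*sqrt(pi)*C1*erf(2^(1/4)*sqrt(k)*z/2)/(2*sqrt(k)) - C2, (k > 0) | (k < 0)), (-C1*z - C2, True))


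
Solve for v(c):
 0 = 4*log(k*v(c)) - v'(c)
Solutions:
 li(k*v(c))/k = C1 + 4*c


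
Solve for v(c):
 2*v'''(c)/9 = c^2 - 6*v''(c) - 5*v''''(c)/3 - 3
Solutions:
 v(c) = C1 + C2*c + c^4/72 - c^3/486 - 1295*c^2/4374 + (C3*sin(sqrt(809)*c/15) + C4*cos(sqrt(809)*c/15))*exp(-c/15)


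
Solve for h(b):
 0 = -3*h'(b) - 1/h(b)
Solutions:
 h(b) = -sqrt(C1 - 6*b)/3
 h(b) = sqrt(C1 - 6*b)/3


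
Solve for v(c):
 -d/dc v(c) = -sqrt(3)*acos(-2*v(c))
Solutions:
 Integral(1/acos(-2*_y), (_y, v(c))) = C1 + sqrt(3)*c


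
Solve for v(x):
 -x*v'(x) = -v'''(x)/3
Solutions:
 v(x) = C1 + Integral(C2*airyai(3^(1/3)*x) + C3*airybi(3^(1/3)*x), x)


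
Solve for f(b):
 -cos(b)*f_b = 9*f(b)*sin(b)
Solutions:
 f(b) = C1*cos(b)^9


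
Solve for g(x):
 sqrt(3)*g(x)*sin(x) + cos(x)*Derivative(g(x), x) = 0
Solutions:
 g(x) = C1*cos(x)^(sqrt(3))


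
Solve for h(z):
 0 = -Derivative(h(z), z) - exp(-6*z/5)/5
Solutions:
 h(z) = C1 + exp(-6*z/5)/6


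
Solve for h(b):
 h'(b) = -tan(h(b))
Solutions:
 h(b) = pi - asin(C1*exp(-b))
 h(b) = asin(C1*exp(-b))


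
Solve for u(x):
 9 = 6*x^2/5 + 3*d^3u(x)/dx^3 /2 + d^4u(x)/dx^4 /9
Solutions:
 u(x) = C1 + C2*x + C3*x^2 + C4*exp(-27*x/2) - x^5/75 + 2*x^4/405 + 10919*x^3/10935


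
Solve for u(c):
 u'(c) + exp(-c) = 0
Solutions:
 u(c) = C1 + exp(-c)


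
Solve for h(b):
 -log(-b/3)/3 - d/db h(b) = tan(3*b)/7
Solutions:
 h(b) = C1 - b*log(-b)/3 + b/3 + b*log(3)/3 + log(cos(3*b))/21


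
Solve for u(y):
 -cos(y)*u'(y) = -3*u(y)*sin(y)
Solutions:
 u(y) = C1/cos(y)^3


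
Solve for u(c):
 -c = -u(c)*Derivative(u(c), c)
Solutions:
 u(c) = -sqrt(C1 + c^2)
 u(c) = sqrt(C1 + c^2)


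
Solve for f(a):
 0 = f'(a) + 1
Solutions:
 f(a) = C1 - a


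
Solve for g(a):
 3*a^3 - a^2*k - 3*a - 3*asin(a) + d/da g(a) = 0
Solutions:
 g(a) = C1 - 3*a^4/4 + a^3*k/3 + 3*a^2/2 + 3*a*asin(a) + 3*sqrt(1 - a^2)


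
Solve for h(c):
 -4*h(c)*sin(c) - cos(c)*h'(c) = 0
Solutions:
 h(c) = C1*cos(c)^4


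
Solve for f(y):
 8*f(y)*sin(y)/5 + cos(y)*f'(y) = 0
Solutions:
 f(y) = C1*cos(y)^(8/5)


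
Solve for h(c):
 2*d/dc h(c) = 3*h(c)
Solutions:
 h(c) = C1*exp(3*c/2)


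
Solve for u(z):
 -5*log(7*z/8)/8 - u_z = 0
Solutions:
 u(z) = C1 - 5*z*log(z)/8 - 5*z*log(7)/8 + 5*z/8 + 15*z*log(2)/8


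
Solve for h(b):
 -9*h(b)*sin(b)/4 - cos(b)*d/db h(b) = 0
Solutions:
 h(b) = C1*cos(b)^(9/4)


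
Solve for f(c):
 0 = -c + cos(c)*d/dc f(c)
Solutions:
 f(c) = C1 + Integral(c/cos(c), c)


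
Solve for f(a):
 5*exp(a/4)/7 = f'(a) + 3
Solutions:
 f(a) = C1 - 3*a + 20*exp(a/4)/7


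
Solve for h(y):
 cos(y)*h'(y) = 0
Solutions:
 h(y) = C1


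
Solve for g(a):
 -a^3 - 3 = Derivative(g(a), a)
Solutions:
 g(a) = C1 - a^4/4 - 3*a


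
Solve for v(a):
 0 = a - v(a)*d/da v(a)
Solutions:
 v(a) = -sqrt(C1 + a^2)
 v(a) = sqrt(C1 + a^2)


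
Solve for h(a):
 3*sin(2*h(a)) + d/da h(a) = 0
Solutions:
 h(a) = pi - acos((-C1 - exp(12*a))/(C1 - exp(12*a)))/2
 h(a) = acos((-C1 - exp(12*a))/(C1 - exp(12*a)))/2


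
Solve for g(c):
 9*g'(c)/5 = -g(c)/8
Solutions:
 g(c) = C1*exp(-5*c/72)


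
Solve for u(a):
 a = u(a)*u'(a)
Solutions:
 u(a) = -sqrt(C1 + a^2)
 u(a) = sqrt(C1 + a^2)


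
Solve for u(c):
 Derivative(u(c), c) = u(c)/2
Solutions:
 u(c) = C1*exp(c/2)


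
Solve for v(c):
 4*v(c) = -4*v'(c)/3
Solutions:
 v(c) = C1*exp(-3*c)


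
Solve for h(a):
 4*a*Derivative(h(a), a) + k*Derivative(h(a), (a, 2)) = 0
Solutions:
 h(a) = C1 + C2*sqrt(k)*erf(sqrt(2)*a*sqrt(1/k))


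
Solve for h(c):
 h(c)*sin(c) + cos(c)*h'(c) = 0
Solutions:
 h(c) = C1*cos(c)


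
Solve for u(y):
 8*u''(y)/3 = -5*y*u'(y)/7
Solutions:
 u(y) = C1 + C2*erf(sqrt(105)*y/28)


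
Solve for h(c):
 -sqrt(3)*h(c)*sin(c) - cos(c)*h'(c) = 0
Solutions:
 h(c) = C1*cos(c)^(sqrt(3))


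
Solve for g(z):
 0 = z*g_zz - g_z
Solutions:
 g(z) = C1 + C2*z^2


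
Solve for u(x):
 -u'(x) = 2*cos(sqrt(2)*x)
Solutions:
 u(x) = C1 - sqrt(2)*sin(sqrt(2)*x)


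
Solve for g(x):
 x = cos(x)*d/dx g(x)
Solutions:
 g(x) = C1 + Integral(x/cos(x), x)


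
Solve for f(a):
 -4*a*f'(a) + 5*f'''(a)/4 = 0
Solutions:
 f(a) = C1 + Integral(C2*airyai(2*2^(1/3)*5^(2/3)*a/5) + C3*airybi(2*2^(1/3)*5^(2/3)*a/5), a)


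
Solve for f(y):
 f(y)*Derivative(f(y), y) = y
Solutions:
 f(y) = -sqrt(C1 + y^2)
 f(y) = sqrt(C1 + y^2)


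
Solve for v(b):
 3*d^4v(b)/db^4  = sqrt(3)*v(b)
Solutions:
 v(b) = C1*exp(-3^(7/8)*b/3) + C2*exp(3^(7/8)*b/3) + C3*sin(3^(7/8)*b/3) + C4*cos(3^(7/8)*b/3)


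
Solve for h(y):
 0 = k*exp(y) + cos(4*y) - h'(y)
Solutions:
 h(y) = C1 + k*exp(y) + sin(4*y)/4


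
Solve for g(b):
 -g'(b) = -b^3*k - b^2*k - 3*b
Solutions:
 g(b) = C1 + b^4*k/4 + b^3*k/3 + 3*b^2/2


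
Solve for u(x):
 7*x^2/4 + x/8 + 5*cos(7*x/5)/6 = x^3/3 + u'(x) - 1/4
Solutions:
 u(x) = C1 - x^4/12 + 7*x^3/12 + x^2/16 + x/4 + 25*sin(7*x/5)/42


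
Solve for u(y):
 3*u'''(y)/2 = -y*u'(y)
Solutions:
 u(y) = C1 + Integral(C2*airyai(-2^(1/3)*3^(2/3)*y/3) + C3*airybi(-2^(1/3)*3^(2/3)*y/3), y)


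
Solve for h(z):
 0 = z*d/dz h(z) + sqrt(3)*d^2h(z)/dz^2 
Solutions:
 h(z) = C1 + C2*erf(sqrt(2)*3^(3/4)*z/6)


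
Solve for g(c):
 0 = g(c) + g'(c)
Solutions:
 g(c) = C1*exp(-c)


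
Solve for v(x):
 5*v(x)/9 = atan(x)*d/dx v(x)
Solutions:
 v(x) = C1*exp(5*Integral(1/atan(x), x)/9)


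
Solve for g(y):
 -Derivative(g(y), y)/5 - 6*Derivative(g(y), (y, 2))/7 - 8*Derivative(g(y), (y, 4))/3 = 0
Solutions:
 g(y) = C1 + C2*exp(y*(-10*3^(2/3)*490^(1/3)/(49 + sqrt(4501))^(1/3) + 2100^(1/3)*(49 + sqrt(4501))^(1/3))/280)*sin(3^(1/6)*y*(30*490^(1/3)/(49 + sqrt(4501))^(1/3) + 3^(2/3)*700^(1/3)*(49 + sqrt(4501))^(1/3))/280) + C3*exp(y*(-10*3^(2/3)*490^(1/3)/(49 + sqrt(4501))^(1/3) + 2100^(1/3)*(49 + sqrt(4501))^(1/3))/280)*cos(3^(1/6)*y*(30*490^(1/3)/(49 + sqrt(4501))^(1/3) + 3^(2/3)*700^(1/3)*(49 + sqrt(4501))^(1/3))/280) + C4*exp(-y*(-10*3^(2/3)*490^(1/3)/(49 + sqrt(4501))^(1/3) + 2100^(1/3)*(49 + sqrt(4501))^(1/3))/140)


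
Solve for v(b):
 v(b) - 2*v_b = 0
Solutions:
 v(b) = C1*exp(b/2)


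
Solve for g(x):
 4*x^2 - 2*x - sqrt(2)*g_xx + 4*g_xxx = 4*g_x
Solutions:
 g(x) = C1 + C2*exp(x*(sqrt(2) + sqrt(66))/8) + C3*exp(x*(-sqrt(66) + sqrt(2))/8) + x^3/3 - sqrt(2)*x^2/4 - x^2/4 + sqrt(2)*x/8 + 9*x/4


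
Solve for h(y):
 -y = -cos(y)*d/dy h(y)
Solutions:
 h(y) = C1 + Integral(y/cos(y), y)


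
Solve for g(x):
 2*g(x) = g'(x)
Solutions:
 g(x) = C1*exp(2*x)


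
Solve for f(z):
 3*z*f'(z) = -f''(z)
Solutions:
 f(z) = C1 + C2*erf(sqrt(6)*z/2)


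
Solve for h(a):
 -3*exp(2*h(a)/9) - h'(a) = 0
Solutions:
 h(a) = 9*log(-sqrt(-1/(C1 - 3*a))) - 9*log(2)/2 + 9*log(3)
 h(a) = 9*log(-1/(C1 - 3*a))/2 - 9*log(2)/2 + 9*log(3)


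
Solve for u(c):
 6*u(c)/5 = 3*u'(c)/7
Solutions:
 u(c) = C1*exp(14*c/5)


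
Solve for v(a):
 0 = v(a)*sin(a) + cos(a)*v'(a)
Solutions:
 v(a) = C1*cos(a)


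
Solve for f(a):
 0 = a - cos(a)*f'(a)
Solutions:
 f(a) = C1 + Integral(a/cos(a), a)


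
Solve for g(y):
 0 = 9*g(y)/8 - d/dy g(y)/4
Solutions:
 g(y) = C1*exp(9*y/2)


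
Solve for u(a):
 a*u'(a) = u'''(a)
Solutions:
 u(a) = C1 + Integral(C2*airyai(a) + C3*airybi(a), a)


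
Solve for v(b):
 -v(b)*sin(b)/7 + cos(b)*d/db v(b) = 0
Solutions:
 v(b) = C1/cos(b)^(1/7)


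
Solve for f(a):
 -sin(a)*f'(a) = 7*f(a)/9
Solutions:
 f(a) = C1*(cos(a) + 1)^(7/18)/(cos(a) - 1)^(7/18)


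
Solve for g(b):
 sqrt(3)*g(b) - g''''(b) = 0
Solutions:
 g(b) = C1*exp(-3^(1/8)*b) + C2*exp(3^(1/8)*b) + C3*sin(3^(1/8)*b) + C4*cos(3^(1/8)*b)


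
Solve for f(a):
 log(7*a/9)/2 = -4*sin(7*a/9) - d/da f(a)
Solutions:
 f(a) = C1 - a*log(a)/2 - a*log(7)/2 + a/2 + a*log(3) + 36*cos(7*a/9)/7


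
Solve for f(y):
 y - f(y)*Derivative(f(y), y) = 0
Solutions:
 f(y) = -sqrt(C1 + y^2)
 f(y) = sqrt(C1 + y^2)


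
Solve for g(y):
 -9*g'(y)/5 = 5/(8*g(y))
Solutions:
 g(y) = -sqrt(C1 - 25*y)/6
 g(y) = sqrt(C1 - 25*y)/6


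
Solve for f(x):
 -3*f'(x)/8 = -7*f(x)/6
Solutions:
 f(x) = C1*exp(28*x/9)


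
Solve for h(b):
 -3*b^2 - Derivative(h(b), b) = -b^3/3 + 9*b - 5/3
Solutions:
 h(b) = C1 + b^4/12 - b^3 - 9*b^2/2 + 5*b/3


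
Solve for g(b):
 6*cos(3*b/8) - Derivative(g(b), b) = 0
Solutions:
 g(b) = C1 + 16*sin(3*b/8)


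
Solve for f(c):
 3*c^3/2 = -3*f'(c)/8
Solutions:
 f(c) = C1 - c^4


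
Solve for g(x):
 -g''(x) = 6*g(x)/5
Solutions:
 g(x) = C1*sin(sqrt(30)*x/5) + C2*cos(sqrt(30)*x/5)


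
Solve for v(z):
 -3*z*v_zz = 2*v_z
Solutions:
 v(z) = C1 + C2*z^(1/3)


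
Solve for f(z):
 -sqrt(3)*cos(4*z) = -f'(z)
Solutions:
 f(z) = C1 + sqrt(3)*sin(4*z)/4


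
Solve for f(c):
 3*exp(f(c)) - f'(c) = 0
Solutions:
 f(c) = log(-1/(C1 + 3*c))


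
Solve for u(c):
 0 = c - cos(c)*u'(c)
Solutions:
 u(c) = C1 + Integral(c/cos(c), c)


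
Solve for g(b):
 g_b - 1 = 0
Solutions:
 g(b) = C1 + b


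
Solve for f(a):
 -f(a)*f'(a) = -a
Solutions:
 f(a) = -sqrt(C1 + a^2)
 f(a) = sqrt(C1 + a^2)


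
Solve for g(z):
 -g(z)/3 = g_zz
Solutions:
 g(z) = C1*sin(sqrt(3)*z/3) + C2*cos(sqrt(3)*z/3)


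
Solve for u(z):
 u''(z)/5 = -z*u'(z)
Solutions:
 u(z) = C1 + C2*erf(sqrt(10)*z/2)


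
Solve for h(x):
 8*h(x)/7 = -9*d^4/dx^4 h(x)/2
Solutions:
 h(x) = (C1*sin(sqrt(6)*7^(3/4)*x/21) + C2*cos(sqrt(6)*7^(3/4)*x/21))*exp(-sqrt(6)*7^(3/4)*x/21) + (C3*sin(sqrt(6)*7^(3/4)*x/21) + C4*cos(sqrt(6)*7^(3/4)*x/21))*exp(sqrt(6)*7^(3/4)*x/21)


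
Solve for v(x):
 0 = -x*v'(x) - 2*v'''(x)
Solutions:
 v(x) = C1 + Integral(C2*airyai(-2^(2/3)*x/2) + C3*airybi(-2^(2/3)*x/2), x)


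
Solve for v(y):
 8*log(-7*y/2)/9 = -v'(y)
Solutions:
 v(y) = C1 - 8*y*log(-y)/9 + 8*y*(-log(7) + log(2) + 1)/9


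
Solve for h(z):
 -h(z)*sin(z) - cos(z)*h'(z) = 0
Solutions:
 h(z) = C1*cos(z)


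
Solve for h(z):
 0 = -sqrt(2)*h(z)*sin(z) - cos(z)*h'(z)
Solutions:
 h(z) = C1*cos(z)^(sqrt(2))


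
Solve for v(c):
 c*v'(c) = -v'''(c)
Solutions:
 v(c) = C1 + Integral(C2*airyai(-c) + C3*airybi(-c), c)


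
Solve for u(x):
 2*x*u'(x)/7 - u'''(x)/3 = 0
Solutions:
 u(x) = C1 + Integral(C2*airyai(6^(1/3)*7^(2/3)*x/7) + C3*airybi(6^(1/3)*7^(2/3)*x/7), x)


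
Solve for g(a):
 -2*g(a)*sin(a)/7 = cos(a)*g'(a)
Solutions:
 g(a) = C1*cos(a)^(2/7)


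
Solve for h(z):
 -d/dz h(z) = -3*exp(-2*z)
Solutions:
 h(z) = C1 - 3*exp(-2*z)/2


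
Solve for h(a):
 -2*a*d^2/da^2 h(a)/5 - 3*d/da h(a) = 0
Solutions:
 h(a) = C1 + C2/a^(13/2)


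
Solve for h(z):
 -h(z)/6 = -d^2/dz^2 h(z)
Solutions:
 h(z) = C1*exp(-sqrt(6)*z/6) + C2*exp(sqrt(6)*z/6)


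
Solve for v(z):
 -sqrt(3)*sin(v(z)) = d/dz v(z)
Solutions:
 v(z) = -acos((-C1 - exp(2*sqrt(3)*z))/(C1 - exp(2*sqrt(3)*z))) + 2*pi
 v(z) = acos((-C1 - exp(2*sqrt(3)*z))/(C1 - exp(2*sqrt(3)*z)))


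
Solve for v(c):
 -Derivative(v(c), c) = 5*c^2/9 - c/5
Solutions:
 v(c) = C1 - 5*c^3/27 + c^2/10


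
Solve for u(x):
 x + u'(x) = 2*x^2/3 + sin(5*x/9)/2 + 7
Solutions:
 u(x) = C1 + 2*x^3/9 - x^2/2 + 7*x - 9*cos(5*x/9)/10


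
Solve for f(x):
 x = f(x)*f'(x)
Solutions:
 f(x) = -sqrt(C1 + x^2)
 f(x) = sqrt(C1 + x^2)


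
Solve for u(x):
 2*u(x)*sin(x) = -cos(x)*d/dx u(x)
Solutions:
 u(x) = C1*cos(x)^2


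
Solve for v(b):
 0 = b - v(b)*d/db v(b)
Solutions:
 v(b) = -sqrt(C1 + b^2)
 v(b) = sqrt(C1 + b^2)


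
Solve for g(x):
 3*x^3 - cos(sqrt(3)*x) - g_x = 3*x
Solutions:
 g(x) = C1 + 3*x^4/4 - 3*x^2/2 - sqrt(3)*sin(sqrt(3)*x)/3


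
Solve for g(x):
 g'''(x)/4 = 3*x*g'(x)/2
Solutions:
 g(x) = C1 + Integral(C2*airyai(6^(1/3)*x) + C3*airybi(6^(1/3)*x), x)


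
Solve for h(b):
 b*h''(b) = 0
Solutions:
 h(b) = C1 + C2*b


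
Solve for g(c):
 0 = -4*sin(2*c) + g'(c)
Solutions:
 g(c) = C1 - 2*cos(2*c)


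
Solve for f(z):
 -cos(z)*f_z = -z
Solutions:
 f(z) = C1 + Integral(z/cos(z), z)


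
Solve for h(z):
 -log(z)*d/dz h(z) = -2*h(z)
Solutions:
 h(z) = C1*exp(2*li(z))


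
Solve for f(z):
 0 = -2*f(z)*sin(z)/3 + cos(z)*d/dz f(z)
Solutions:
 f(z) = C1/cos(z)^(2/3)


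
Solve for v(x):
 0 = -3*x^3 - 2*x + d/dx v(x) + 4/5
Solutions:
 v(x) = C1 + 3*x^4/4 + x^2 - 4*x/5


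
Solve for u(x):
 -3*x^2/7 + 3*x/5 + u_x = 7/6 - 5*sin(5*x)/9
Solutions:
 u(x) = C1 + x^3/7 - 3*x^2/10 + 7*x/6 + cos(5*x)/9


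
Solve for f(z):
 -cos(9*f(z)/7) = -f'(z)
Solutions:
 -z - 7*log(sin(9*f(z)/7) - 1)/18 + 7*log(sin(9*f(z)/7) + 1)/18 = C1


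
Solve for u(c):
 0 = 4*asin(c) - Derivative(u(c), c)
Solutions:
 u(c) = C1 + 4*c*asin(c) + 4*sqrt(1 - c^2)


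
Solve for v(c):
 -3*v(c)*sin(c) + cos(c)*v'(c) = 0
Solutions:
 v(c) = C1/cos(c)^3


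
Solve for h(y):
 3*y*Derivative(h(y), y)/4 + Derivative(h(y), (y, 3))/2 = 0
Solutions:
 h(y) = C1 + Integral(C2*airyai(-2^(2/3)*3^(1/3)*y/2) + C3*airybi(-2^(2/3)*3^(1/3)*y/2), y)


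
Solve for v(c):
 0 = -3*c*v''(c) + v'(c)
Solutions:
 v(c) = C1 + C2*c^(4/3)


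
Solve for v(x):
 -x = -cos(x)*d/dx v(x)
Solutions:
 v(x) = C1 + Integral(x/cos(x), x)


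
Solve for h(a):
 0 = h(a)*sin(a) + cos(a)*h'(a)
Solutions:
 h(a) = C1*cos(a)


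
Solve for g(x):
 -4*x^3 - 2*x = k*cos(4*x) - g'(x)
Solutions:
 g(x) = C1 + k*sin(4*x)/4 + x^4 + x^2


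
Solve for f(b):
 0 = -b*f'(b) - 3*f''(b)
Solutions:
 f(b) = C1 + C2*erf(sqrt(6)*b/6)


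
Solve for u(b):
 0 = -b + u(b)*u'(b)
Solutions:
 u(b) = -sqrt(C1 + b^2)
 u(b) = sqrt(C1 + b^2)


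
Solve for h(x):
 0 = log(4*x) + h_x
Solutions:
 h(x) = C1 - x*log(x) - x*log(4) + x


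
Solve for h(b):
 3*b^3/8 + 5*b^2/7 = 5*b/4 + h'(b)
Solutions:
 h(b) = C1 + 3*b^4/32 + 5*b^3/21 - 5*b^2/8


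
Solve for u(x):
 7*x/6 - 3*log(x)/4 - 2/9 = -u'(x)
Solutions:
 u(x) = C1 - 7*x^2/12 + 3*x*log(x)/4 - 19*x/36


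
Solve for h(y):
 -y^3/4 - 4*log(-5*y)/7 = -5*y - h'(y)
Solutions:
 h(y) = C1 + y^4/16 - 5*y^2/2 + 4*y*log(-y)/7 + 4*y*(-1 + log(5))/7


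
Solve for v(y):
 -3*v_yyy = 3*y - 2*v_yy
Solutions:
 v(y) = C1 + C2*y + C3*exp(2*y/3) + y^3/4 + 9*y^2/8


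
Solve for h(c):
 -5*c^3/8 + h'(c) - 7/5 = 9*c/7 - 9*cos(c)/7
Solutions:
 h(c) = C1 + 5*c^4/32 + 9*c^2/14 + 7*c/5 - 9*sin(c)/7


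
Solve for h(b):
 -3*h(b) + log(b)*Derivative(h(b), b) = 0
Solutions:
 h(b) = C1*exp(3*li(b))


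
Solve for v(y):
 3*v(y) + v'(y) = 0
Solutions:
 v(y) = C1*exp(-3*y)


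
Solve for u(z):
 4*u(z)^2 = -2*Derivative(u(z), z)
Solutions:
 u(z) = 1/(C1 + 2*z)


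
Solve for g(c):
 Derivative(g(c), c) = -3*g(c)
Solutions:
 g(c) = C1*exp(-3*c)


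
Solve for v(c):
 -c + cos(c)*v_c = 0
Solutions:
 v(c) = C1 + Integral(c/cos(c), c)


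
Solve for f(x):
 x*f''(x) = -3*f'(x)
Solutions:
 f(x) = C1 + C2/x^2


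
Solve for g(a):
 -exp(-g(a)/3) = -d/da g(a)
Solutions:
 g(a) = 3*log(C1 + a/3)


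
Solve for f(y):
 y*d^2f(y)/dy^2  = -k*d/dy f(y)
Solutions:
 f(y) = C1 + y^(1 - re(k))*(C2*sin(log(y)*Abs(im(k))) + C3*cos(log(y)*im(k)))


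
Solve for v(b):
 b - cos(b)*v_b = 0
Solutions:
 v(b) = C1 + Integral(b/cos(b), b)


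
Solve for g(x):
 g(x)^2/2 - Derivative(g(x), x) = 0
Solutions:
 g(x) = -2/(C1 + x)


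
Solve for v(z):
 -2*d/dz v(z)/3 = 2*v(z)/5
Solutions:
 v(z) = C1*exp(-3*z/5)


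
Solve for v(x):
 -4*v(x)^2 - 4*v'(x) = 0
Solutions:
 v(x) = 1/(C1 + x)


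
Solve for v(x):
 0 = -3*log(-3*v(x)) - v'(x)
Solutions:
 Integral(1/(log(-_y) + log(3)), (_y, v(x)))/3 = C1 - x


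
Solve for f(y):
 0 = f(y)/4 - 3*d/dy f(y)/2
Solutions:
 f(y) = C1*exp(y/6)


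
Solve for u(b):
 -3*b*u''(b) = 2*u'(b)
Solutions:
 u(b) = C1 + C2*b^(1/3)


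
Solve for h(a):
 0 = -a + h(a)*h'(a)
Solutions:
 h(a) = -sqrt(C1 + a^2)
 h(a) = sqrt(C1 + a^2)


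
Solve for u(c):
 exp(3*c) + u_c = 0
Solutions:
 u(c) = C1 - exp(3*c)/3


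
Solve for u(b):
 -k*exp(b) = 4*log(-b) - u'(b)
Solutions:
 u(b) = C1 + 4*b*log(-b) - 4*b + k*exp(b)


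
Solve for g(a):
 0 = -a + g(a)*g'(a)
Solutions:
 g(a) = -sqrt(C1 + a^2)
 g(a) = sqrt(C1 + a^2)


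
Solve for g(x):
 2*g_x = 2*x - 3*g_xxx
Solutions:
 g(x) = C1 + C2*sin(sqrt(6)*x/3) + C3*cos(sqrt(6)*x/3) + x^2/2


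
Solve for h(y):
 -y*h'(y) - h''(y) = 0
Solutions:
 h(y) = C1 + C2*erf(sqrt(2)*y/2)


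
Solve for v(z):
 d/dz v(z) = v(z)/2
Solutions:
 v(z) = C1*exp(z/2)


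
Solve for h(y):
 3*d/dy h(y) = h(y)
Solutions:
 h(y) = C1*exp(y/3)


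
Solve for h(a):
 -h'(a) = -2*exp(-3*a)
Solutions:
 h(a) = C1 - 2*exp(-3*a)/3


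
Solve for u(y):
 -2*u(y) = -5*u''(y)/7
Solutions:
 u(y) = C1*exp(-sqrt(70)*y/5) + C2*exp(sqrt(70)*y/5)


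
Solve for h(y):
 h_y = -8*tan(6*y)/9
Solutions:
 h(y) = C1 + 4*log(cos(6*y))/27


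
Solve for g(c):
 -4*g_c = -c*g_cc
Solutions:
 g(c) = C1 + C2*c^5


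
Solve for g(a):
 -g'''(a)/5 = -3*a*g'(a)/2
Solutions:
 g(a) = C1 + Integral(C2*airyai(15^(1/3)*2^(2/3)*a/2) + C3*airybi(15^(1/3)*2^(2/3)*a/2), a)


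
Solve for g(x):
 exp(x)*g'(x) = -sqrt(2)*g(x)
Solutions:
 g(x) = C1*exp(sqrt(2)*exp(-x))


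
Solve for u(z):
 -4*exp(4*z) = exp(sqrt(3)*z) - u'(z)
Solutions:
 u(z) = C1 + exp(4*z) + sqrt(3)*exp(sqrt(3)*z)/3


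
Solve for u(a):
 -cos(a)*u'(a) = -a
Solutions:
 u(a) = C1 + Integral(a/cos(a), a)


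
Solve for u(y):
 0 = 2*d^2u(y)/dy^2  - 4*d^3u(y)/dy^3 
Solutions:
 u(y) = C1 + C2*y + C3*exp(y/2)


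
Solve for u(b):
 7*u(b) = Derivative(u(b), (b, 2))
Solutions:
 u(b) = C1*exp(-sqrt(7)*b) + C2*exp(sqrt(7)*b)


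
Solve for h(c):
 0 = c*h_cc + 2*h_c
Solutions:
 h(c) = C1 + C2/c


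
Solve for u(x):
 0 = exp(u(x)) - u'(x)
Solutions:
 u(x) = log(-1/(C1 + x))


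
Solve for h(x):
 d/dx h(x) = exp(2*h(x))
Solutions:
 h(x) = log(-sqrt(-1/(C1 + x))) - log(2)/2
 h(x) = log(-1/(C1 + x))/2 - log(2)/2


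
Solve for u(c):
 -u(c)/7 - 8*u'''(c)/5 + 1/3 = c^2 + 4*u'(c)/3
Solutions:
 u(c) = C1*exp(70^(1/3)*c*(-28*5^(1/3)/(27 + sqrt(8569))^(1/3) + 14^(1/3)*(27 + sqrt(8569))^(1/3))/168)*sin(sqrt(3)*70^(1/3)*c*(28*5^(1/3)/(27 + sqrt(8569))^(1/3) + 14^(1/3)*(27 + sqrt(8569))^(1/3))/168) + C2*exp(70^(1/3)*c*(-28*5^(1/3)/(27 + sqrt(8569))^(1/3) + 14^(1/3)*(27 + sqrt(8569))^(1/3))/168)*cos(sqrt(3)*70^(1/3)*c*(28*5^(1/3)/(27 + sqrt(8569))^(1/3) + 14^(1/3)*(27 + sqrt(8569))^(1/3))/168) + C3*exp(-70^(1/3)*c*(-28*5^(1/3)/(27 + sqrt(8569))^(1/3) + 14^(1/3)*(27 + sqrt(8569))^(1/3))/84) - 7*c^2 + 392*c/3 - 10955/9


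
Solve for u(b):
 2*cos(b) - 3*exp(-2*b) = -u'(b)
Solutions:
 u(b) = C1 - 2*sin(b) - 3*exp(-2*b)/2


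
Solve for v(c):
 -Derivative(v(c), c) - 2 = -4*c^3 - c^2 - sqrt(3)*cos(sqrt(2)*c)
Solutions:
 v(c) = C1 + c^4 + c^3/3 - 2*c + sqrt(6)*sin(sqrt(2)*c)/2


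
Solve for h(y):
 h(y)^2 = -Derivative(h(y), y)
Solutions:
 h(y) = 1/(C1 + y)


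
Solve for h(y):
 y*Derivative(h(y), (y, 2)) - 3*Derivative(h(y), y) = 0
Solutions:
 h(y) = C1 + C2*y^4


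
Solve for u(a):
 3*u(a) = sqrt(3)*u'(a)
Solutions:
 u(a) = C1*exp(sqrt(3)*a)


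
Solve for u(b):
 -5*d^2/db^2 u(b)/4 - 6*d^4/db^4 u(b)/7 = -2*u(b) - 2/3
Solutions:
 u(b) = C1*exp(-sqrt(3)*b*sqrt(-35 + sqrt(6601))/12) + C2*exp(sqrt(3)*b*sqrt(-35 + sqrt(6601))/12) + C3*sin(sqrt(3)*b*sqrt(35 + sqrt(6601))/12) + C4*cos(sqrt(3)*b*sqrt(35 + sqrt(6601))/12) - 1/3


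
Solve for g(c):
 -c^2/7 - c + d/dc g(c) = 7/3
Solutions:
 g(c) = C1 + c^3/21 + c^2/2 + 7*c/3


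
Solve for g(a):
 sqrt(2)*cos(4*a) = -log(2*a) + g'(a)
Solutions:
 g(a) = C1 + a*log(a) - a + a*log(2) + sqrt(2)*sin(4*a)/4


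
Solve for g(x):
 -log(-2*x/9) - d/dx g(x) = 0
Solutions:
 g(x) = C1 - x*log(-x) + x*(-log(2) + 1 + 2*log(3))


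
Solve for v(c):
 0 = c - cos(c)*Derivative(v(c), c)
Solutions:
 v(c) = C1 + Integral(c/cos(c), c)


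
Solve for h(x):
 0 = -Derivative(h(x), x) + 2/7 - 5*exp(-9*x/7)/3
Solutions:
 h(x) = C1 + 2*x/7 + 35*exp(-9*x/7)/27


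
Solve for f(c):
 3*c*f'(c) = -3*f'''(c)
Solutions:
 f(c) = C1 + Integral(C2*airyai(-c) + C3*airybi(-c), c)


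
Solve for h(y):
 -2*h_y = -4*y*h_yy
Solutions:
 h(y) = C1 + C2*y^(3/2)


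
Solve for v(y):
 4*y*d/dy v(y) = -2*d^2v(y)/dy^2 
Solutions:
 v(y) = C1 + C2*erf(y)


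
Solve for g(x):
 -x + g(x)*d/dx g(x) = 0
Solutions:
 g(x) = -sqrt(C1 + x^2)
 g(x) = sqrt(C1 + x^2)


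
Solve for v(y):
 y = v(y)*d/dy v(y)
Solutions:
 v(y) = -sqrt(C1 + y^2)
 v(y) = sqrt(C1 + y^2)


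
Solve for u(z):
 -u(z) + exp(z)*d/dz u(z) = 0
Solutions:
 u(z) = C1*exp(-exp(-z))


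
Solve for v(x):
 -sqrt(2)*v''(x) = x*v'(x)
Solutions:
 v(x) = C1 + C2*erf(2^(1/4)*x/2)


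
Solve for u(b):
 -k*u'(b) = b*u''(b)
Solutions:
 u(b) = C1 + b^(1 - re(k))*(C2*sin(log(b)*Abs(im(k))) + C3*cos(log(b)*im(k)))


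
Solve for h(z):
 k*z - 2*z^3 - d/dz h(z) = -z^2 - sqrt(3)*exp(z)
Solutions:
 h(z) = C1 + k*z^2/2 - z^4/2 + z^3/3 + sqrt(3)*exp(z)


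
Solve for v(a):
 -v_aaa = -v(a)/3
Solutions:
 v(a) = C3*exp(3^(2/3)*a/3) + (C1*sin(3^(1/6)*a/2) + C2*cos(3^(1/6)*a/2))*exp(-3^(2/3)*a/6)


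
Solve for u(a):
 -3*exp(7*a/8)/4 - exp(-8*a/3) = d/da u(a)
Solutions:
 u(a) = C1 - 6*exp(7*a/8)/7 + 3*exp(-8*a/3)/8


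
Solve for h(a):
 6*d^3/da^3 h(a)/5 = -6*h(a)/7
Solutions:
 h(a) = C3*exp(-5^(1/3)*7^(2/3)*a/7) + (C1*sin(sqrt(3)*5^(1/3)*7^(2/3)*a/14) + C2*cos(sqrt(3)*5^(1/3)*7^(2/3)*a/14))*exp(5^(1/3)*7^(2/3)*a/14)


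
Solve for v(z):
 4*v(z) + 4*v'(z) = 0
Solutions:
 v(z) = C1*exp(-z)


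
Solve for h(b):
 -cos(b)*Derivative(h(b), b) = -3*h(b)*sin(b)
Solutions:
 h(b) = C1/cos(b)^3


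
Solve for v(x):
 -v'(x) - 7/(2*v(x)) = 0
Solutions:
 v(x) = -sqrt(C1 - 7*x)
 v(x) = sqrt(C1 - 7*x)


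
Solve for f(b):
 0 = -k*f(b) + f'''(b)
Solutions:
 f(b) = C1*exp(b*k^(1/3)) + C2*exp(b*k^(1/3)*(-1 + sqrt(3)*I)/2) + C3*exp(-b*k^(1/3)*(1 + sqrt(3)*I)/2)


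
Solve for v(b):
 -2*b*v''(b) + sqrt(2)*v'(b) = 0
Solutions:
 v(b) = C1 + C2*b^(sqrt(2)/2 + 1)


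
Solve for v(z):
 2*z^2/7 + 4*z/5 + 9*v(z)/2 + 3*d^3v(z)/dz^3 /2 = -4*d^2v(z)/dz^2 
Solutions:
 v(z) = C3*exp(-3*z) - 4*z^2/63 - 8*z/45 + (C1*sin(sqrt(35)*z/6) + C2*cos(sqrt(35)*z/6))*exp(z/6) + 64/567


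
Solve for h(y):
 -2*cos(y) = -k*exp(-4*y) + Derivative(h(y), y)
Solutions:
 h(y) = C1 - k*exp(-4*y)/4 - 2*sin(y)


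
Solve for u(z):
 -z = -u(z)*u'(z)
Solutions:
 u(z) = -sqrt(C1 + z^2)
 u(z) = sqrt(C1 + z^2)


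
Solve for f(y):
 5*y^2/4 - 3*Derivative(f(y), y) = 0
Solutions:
 f(y) = C1 + 5*y^3/36


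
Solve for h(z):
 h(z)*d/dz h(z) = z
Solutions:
 h(z) = -sqrt(C1 + z^2)
 h(z) = sqrt(C1 + z^2)


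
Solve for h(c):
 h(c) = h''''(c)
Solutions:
 h(c) = C1*exp(-c) + C2*exp(c) + C3*sin(c) + C4*cos(c)


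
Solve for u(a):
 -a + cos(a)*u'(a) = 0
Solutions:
 u(a) = C1 + Integral(a/cos(a), a)


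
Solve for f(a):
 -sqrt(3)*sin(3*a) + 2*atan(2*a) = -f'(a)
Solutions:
 f(a) = C1 - 2*a*atan(2*a) + log(4*a^2 + 1)/2 - sqrt(3)*cos(3*a)/3


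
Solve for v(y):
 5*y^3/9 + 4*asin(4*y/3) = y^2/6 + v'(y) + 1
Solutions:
 v(y) = C1 + 5*y^4/36 - y^3/18 + 4*y*asin(4*y/3) - y + sqrt(9 - 16*y^2)


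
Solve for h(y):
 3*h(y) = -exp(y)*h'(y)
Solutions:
 h(y) = C1*exp(3*exp(-y))


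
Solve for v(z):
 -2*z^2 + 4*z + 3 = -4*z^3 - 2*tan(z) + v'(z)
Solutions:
 v(z) = C1 + z^4 - 2*z^3/3 + 2*z^2 + 3*z - 2*log(cos(z))


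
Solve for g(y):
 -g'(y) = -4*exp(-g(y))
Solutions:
 g(y) = log(C1 + 4*y)


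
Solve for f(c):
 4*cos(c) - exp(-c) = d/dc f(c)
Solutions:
 f(c) = C1 + 4*sin(c) + exp(-c)


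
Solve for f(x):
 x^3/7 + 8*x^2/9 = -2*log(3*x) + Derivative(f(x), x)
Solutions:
 f(x) = C1 + x^4/28 + 8*x^3/27 + 2*x*log(x) - 2*x + x*log(9)


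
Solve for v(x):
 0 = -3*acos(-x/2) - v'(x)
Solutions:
 v(x) = C1 - 3*x*acos(-x/2) - 3*sqrt(4 - x^2)


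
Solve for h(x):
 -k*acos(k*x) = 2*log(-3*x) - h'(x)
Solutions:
 h(x) = C1 + k*Piecewise((x*acos(k*x) - sqrt(-k^2*x^2 + 1)/k, Ne(k, 0)), (pi*x/2, True)) + 2*x*log(-x) - 2*x + 2*x*log(3)


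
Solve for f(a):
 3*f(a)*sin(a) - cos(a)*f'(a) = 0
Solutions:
 f(a) = C1/cos(a)^3


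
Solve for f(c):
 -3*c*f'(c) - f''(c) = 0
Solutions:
 f(c) = C1 + C2*erf(sqrt(6)*c/2)


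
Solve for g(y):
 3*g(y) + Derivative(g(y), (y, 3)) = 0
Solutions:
 g(y) = C3*exp(-3^(1/3)*y) + (C1*sin(3^(5/6)*y/2) + C2*cos(3^(5/6)*y/2))*exp(3^(1/3)*y/2)


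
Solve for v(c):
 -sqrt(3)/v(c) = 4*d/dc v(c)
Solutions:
 v(c) = -sqrt(C1 - 2*sqrt(3)*c)/2
 v(c) = sqrt(C1 - 2*sqrt(3)*c)/2


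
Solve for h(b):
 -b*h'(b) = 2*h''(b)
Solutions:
 h(b) = C1 + C2*erf(b/2)


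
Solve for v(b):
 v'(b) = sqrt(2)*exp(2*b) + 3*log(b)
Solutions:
 v(b) = C1 + 3*b*log(b) - 3*b + sqrt(2)*exp(2*b)/2


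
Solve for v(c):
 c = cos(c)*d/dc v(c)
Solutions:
 v(c) = C1 + Integral(c/cos(c), c)


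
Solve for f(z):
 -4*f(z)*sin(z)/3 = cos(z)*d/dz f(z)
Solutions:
 f(z) = C1*cos(z)^(4/3)


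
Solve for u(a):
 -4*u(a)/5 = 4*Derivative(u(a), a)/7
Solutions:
 u(a) = C1*exp(-7*a/5)


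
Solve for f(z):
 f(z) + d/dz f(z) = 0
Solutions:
 f(z) = C1*exp(-z)


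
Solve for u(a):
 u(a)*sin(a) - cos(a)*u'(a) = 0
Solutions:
 u(a) = C1/cos(a)


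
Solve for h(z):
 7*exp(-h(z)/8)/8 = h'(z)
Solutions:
 h(z) = 8*log(C1 + 7*z/64)


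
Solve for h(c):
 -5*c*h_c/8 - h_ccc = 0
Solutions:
 h(c) = C1 + Integral(C2*airyai(-5^(1/3)*c/2) + C3*airybi(-5^(1/3)*c/2), c)


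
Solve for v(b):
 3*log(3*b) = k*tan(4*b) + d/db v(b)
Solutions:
 v(b) = C1 + 3*b*log(b) - 3*b + 3*b*log(3) + k*log(cos(4*b))/4


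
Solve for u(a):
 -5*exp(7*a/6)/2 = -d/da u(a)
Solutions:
 u(a) = C1 + 15*exp(7*a/6)/7


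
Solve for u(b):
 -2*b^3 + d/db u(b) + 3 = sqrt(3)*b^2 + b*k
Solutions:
 u(b) = C1 + b^4/2 + sqrt(3)*b^3/3 + b^2*k/2 - 3*b


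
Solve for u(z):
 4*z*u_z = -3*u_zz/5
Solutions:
 u(z) = C1 + C2*erf(sqrt(30)*z/3)


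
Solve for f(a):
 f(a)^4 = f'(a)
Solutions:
 f(a) = (-1/(C1 + 3*a))^(1/3)
 f(a) = (-1/(C1 + a))^(1/3)*(-3^(2/3) - 3*3^(1/6)*I)/6
 f(a) = (-1/(C1 + a))^(1/3)*(-3^(2/3) + 3*3^(1/6)*I)/6


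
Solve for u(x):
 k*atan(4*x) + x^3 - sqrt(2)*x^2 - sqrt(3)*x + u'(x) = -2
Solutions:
 u(x) = C1 - k*(x*atan(4*x) - log(16*x^2 + 1)/8) - x^4/4 + sqrt(2)*x^3/3 + sqrt(3)*x^2/2 - 2*x


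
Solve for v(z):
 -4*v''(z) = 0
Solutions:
 v(z) = C1 + C2*z


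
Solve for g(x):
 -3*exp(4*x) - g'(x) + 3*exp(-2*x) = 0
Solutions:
 g(x) = C1 - 3*exp(4*x)/4 - 3*exp(-2*x)/2


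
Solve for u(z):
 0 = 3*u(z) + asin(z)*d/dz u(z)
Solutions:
 u(z) = C1*exp(-3*Integral(1/asin(z), z))


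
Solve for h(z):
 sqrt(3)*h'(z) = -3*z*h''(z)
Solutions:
 h(z) = C1 + C2*z^(1 - sqrt(3)/3)


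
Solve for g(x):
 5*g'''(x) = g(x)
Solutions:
 g(x) = C3*exp(5^(2/3)*x/5) + (C1*sin(sqrt(3)*5^(2/3)*x/10) + C2*cos(sqrt(3)*5^(2/3)*x/10))*exp(-5^(2/3)*x/10)


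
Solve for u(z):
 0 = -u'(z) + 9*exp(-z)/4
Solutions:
 u(z) = C1 - 9*exp(-z)/4


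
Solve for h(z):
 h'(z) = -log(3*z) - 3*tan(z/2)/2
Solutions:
 h(z) = C1 - z*log(z) - z*log(3) + z + 3*log(cos(z/2))
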